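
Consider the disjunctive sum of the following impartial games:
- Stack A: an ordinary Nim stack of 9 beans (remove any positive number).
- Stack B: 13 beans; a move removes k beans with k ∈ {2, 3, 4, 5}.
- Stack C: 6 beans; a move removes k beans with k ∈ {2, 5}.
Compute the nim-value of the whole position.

11

Stack A is a plain Nim stack of size 9, so its Grundy value is 9.
Build the Grundy sequence for stack B with g(k) = mex{g(k−s) : s ∈ {2, 3, 4, 5}, s ≤ k}:
k:     0  1  2  3  4  5  6  7  8  9 10 11 12 13
g(k):  0  0  1  1  2  2  3  0  0  1  1  2  2  3
So g(13) = 3.
For stack C, compute g(0), g(1), … with moves {2, 5}:
k:     0  1  2  3  4  5  6
g(k):  0  0  1  1  0  2  1
So g(6) = 1.
The value of a disjunctive sum is the nim-sum of the parts.
Combined value = 9 ⊕ 3 ⊕ 1 = 11.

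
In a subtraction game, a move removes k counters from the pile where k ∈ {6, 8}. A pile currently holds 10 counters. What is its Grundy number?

1

Compute g(0), g(1), … for moves {6, 8}:
k:     0  1  2  3  4  5  6  7  8  9 10
g(k):  0  0  0  0  0  0  1  1  1  1  1
So g(10) = 1.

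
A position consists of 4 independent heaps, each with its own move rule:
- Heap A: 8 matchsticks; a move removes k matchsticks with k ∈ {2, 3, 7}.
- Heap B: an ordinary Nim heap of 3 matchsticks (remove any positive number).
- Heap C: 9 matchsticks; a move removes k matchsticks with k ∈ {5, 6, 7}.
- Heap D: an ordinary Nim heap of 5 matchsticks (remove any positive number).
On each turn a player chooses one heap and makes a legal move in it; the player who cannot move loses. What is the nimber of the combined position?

6

For heap A, compute g(0), g(1), … with moves {2, 3, 7}:
g(0) = mex{} = 0
g(1) = mex{} = 0
g(2) = mex{0} = 1
g(3) = mex{0} = 1
g(4) = mex{0,1} = 2
g(5) = mex{1} = 0
g(6) = mex{1,2} = 0
g(7) = mex{0,2} = 1
g(8) = mex{0} = 1
So g(8) = 1.
Heap B is a plain Nim heap of size 3, so its Grundy value is 3.
Grundy values for heap C (subtraction set {5, 6, 7}):
k:     0  1  2  3  4  5  6  7  8  9
g(k):  0  0  0  0  0  1  1  1  1  1
So g(9) = 1.
Heap D is a plain Nim heap of size 5, so its Grundy value is 5.
By the Sprague-Grundy theorem, the Grundy value of a sum of independent games is the XOR of the component values.
Combined value = 1 ⊕ 3 ⊕ 1 ⊕ 5 = 6.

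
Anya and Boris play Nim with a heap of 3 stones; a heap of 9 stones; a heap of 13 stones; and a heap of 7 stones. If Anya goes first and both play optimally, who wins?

Boris wins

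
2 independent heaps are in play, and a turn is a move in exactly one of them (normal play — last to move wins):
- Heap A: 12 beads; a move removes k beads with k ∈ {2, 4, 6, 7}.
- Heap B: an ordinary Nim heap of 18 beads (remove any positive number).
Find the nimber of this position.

19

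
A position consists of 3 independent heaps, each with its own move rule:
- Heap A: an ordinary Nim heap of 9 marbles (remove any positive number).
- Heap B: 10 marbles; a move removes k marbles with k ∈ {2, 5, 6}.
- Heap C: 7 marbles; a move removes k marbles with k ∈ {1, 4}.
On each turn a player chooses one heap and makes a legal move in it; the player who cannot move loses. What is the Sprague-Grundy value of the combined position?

8

Heap A is a plain Nim heap of size 9, so its Grundy value is 9.
Build the Grundy sequence for heap B with g(k) = mex{g(k−s) : s ∈ {2, 5, 6}, s ≤ k}:
k:     0  1  2  3  4  5  6  7  8  9 10
g(k):  0  0  1  1  0  2  1  3  0  2  1
So g(10) = 1.
Grundy values for heap C (subtraction set {1, 4}):
k:     0  1  2  3  4  5  6  7
g(k):  0  1  0  1  2  0  1  0
So g(7) = 0.
The value of a disjunctive sum is the nim-sum of the parts.
Combined value = 9 XOR 1 XOR 0 = 8.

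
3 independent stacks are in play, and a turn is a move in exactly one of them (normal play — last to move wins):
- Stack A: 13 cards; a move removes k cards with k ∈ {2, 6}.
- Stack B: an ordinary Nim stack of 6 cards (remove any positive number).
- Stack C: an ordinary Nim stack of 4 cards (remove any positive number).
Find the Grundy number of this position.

2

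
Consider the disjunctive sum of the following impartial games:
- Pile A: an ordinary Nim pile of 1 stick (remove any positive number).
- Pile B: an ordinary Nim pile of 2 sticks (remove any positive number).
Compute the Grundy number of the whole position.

3

Pile A is a plain Nim pile of size 1, so its Grundy value is 1.
Pile B is a plain Nim pile of size 2, so its Grundy value is 2.
The value of a disjunctive sum is the nim-sum of the parts.
Combined value = 1 ⊕ 2 = 3.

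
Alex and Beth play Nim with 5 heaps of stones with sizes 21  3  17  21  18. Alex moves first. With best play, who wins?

Beth wins

Compute the nim-sum pairwise:
21 XOR 3 = 22
22 XOR 17 = 7
7 XOR 21 = 18
18 XOR 18 = 0
The nim-sum is 0, so this is a P-position: the player to move is in a losing position under optimal play; Alex is about to move from it and so loses — Beth wins.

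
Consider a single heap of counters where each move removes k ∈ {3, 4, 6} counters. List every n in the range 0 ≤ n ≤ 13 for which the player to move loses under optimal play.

0, 1, 2, 9, 10, 11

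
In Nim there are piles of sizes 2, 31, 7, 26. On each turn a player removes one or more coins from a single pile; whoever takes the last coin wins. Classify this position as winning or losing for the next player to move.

Losing position

Write each in binary and XOR column by column:
  00010  (2)
  11111  (31)
  00111  (7)
  11010  (26)
  -----
  00000  (0)
The nim-sum is 0, so this is a P-position: the player to move is in a losing position under optimal play.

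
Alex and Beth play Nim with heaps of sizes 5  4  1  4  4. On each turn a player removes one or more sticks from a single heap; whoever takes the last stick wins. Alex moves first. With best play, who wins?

Nim-sum: 5 XOR 4 XOR 1 XOR 4 XOR 4 = 0.
The nim-sum is 0, so this is a P-position: the player to move is in a losing position under optimal play; Alex is about to move from it and so loses — Beth wins.

Beth wins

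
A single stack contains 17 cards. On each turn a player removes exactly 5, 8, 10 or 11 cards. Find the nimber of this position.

0

Build the Grundy sequence with g(k) = mex{g(k−s) : s ∈ {5, 8, 10, 11}, s ≤ k}:
k:     0  1  2  3  4  5  6  7  8  9 10 11 12 13 14 15 16 17
g(k):  0  0  0  0  0  1  1  1  1  1  2  2  2  2  2  3  0  0
So g(17) = 0.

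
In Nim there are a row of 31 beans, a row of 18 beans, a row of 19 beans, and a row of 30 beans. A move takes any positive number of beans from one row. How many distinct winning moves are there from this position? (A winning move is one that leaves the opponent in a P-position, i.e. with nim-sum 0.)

0

Compute the nim-sum pairwise:
31 XOR 18 = 13
13 XOR 19 = 30
30 XOR 30 = 0
The nim-sum is already 0, so every move leaves a nonzero nim-sum — there are no winning moves.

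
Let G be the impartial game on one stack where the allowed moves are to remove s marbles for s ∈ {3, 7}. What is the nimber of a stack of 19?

Grundy values for subtraction set {3, 7}:
k:     0  1  2  3  4  5  6  7  8  9 10 11 12 13 14 15 16 17 18 19
g(k):  0  0  0  1  1  1  0  2  2  1  0  0  0  1  1  1  0  2  2  1
So g(19) = 1.

1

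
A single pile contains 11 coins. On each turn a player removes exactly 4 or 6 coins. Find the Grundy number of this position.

Build the Grundy sequence with g(k) = mex{g(k−s) : s ∈ {4, 6}, s ≤ k}:
g(0) = mex{} = 0
g(1) = mex{} = 0
g(2) = mex{} = 0
g(3) = mex{} = 0
g(4) = mex{0} = 1
g(5) = mex{0} = 1
g(6) = mex{0} = 1
g(7) = mex{0} = 1
g(8) = mex{0,1} = 2
g(9) = mex{0,1} = 2
g(10) = mex{1} = 0
g(11) = mex{1} = 0
So g(11) = 0.

0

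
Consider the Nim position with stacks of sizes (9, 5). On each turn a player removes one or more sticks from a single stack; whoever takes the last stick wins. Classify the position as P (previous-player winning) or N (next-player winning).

Nim-sum: 9 ^ 5 = 12.
The nim-sum is 12 ≠ 0, so this is an N-position: the player to move can win.

N-position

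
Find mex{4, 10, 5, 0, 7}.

1

0 is in the set but 1 is not, so the mex is 1.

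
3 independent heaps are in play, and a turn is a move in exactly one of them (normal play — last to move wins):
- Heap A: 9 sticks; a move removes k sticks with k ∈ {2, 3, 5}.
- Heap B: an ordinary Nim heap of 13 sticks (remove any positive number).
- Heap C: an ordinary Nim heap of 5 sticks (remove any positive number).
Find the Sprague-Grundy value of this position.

Build the Grundy sequence for heap A with g(k) = mex{g(k−s) : s ∈ {2, 3, 5}, s ≤ k}:
k:     0  1  2  3  4  5  6  7  8  9
g(k):  0  0  1  1  2  2  3  0  0  1
So g(9) = 1.
Heap B is a plain Nim heap of size 13, so its Grundy value is 13.
Heap C is a plain Nim heap of size 5, so its Grundy value is 5.
The value of a disjunctive sum is the nim-sum of the parts.
Combined value = 1 ⊕ 13 ⊕ 5 = 9.

9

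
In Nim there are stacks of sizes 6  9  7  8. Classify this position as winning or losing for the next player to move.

Losing position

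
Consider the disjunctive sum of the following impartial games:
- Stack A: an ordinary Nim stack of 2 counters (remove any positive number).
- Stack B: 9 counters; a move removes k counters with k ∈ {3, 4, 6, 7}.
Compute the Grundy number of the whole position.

1

Stack A is a plain Nim stack of size 2, so its Grundy value is 2.
For stack B, compute g(0), g(1), … with moves {3, 4, 6, 7}:
k:     0  1  2  3  4  5  6  7  8  9
g(k):  0  0  0  1  1  1  2  2  2  3
So g(9) = 3.
By the Sprague-Grundy theorem, the Grundy value of a sum of independent games is the XOR of the component values.
Combined value = 2 ⊕ 3 = 1.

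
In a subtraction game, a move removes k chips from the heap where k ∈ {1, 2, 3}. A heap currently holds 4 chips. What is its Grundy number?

Build the Grundy sequence with g(k) = mex{g(k−s) : s ∈ {1, 2, 3}, s ≤ k}:
g(0) = mex{} = 0
g(1) = mex{0} = 1
g(2) = mex{0,1} = 2
g(3) = mex{0,1,2} = 3
g(4) = mex{1,2,3} = 0
So g(4) = 0.

0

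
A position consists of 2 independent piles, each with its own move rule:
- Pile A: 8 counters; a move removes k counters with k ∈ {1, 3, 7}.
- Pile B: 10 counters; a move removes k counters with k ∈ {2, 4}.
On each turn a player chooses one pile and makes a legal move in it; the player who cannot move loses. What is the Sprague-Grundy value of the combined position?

Build the Grundy sequence for pile A with g(k) = mex{g(k−s) : s ∈ {1, 3, 7}, s ≤ k}:
k:     0  1  2  3  4  5  6  7  8
g(k):  0  1  0  1  0  1  0  1  0
So g(8) = 0.
For pile B, compute g(0), g(1), … with moves {2, 4}:
g(0) = mex{} = 0
g(1) = mex{} = 0
g(2) = mex{0} = 1
g(3) = mex{0} = 1
g(4) = mex{0,1} = 2
g(5) = mex{0,1} = 2
g(6) = mex{1,2} = 0
g(7) = mex{1,2} = 0
g(8) = mex{0,2} = 1
g(9) = mex{0,2} = 1
g(10) = mex{0,1} = 2
So g(10) = 2.
The value of a disjunctive sum is the nim-sum of the parts.
Combined value = 0 ⊕ 2 = 2.

2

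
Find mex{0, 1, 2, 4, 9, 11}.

The values 0, 1, 2 are all present; 3 is the first non-negative integer missing from the set.

3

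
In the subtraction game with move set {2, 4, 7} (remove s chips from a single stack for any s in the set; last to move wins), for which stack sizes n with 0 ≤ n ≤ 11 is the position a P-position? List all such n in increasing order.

0, 1, 6, 9

Build the Grundy sequence with g(k) = mex{g(k−s) : s ∈ {2, 4, 7}, s ≤ k}:
g(0) = mex{} = 0
g(1) = mex{} = 0
g(2) = mex{0} = 1
g(3) = mex{0} = 1
g(4) = mex{0,1} = 2
g(5) = mex{0,1} = 2
g(6) = mex{1,2} = 0
g(7) = mex{0,1,2} = 3
g(8) = mex{0,2} = 1
g(9) = mex{1,2,3} = 0
g(10) = mex{0,1} = 2
g(11) = mex{0,2,3} = 1
The P-positions (g = 0) in 0..11 are 0, 1, 6, 9.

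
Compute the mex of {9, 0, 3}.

0 is in the set but 1 is not, so the mex is 1.

1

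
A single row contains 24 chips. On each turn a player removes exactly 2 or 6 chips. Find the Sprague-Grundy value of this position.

Grundy values for subtraction set {2, 6}:
k:     0  1  2  3  4  5  6  7  8  9 10 11 12 13 14 15 16 17 18 19 20 21 22 23 24
g(k):  0  0  1  1  0  0  1  1  0  0  1  1  0  0  1  1  0  0  1  1  0  0  1  1  0
So g(24) = 0.

0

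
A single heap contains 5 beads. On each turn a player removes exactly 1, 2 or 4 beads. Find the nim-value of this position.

Build the Grundy sequence with g(k) = mex{g(k−s) : s ∈ {1, 2, 4}, s ≤ k}:
k:     0  1  2  3  4  5
g(k):  0  1  2  0  1  2
So g(5) = 2.

2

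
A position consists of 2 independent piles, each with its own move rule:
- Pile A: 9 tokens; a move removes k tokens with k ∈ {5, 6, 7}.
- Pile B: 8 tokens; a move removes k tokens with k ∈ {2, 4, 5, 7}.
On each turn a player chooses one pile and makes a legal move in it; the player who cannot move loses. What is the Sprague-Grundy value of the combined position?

For pile A, compute g(0), g(1), … with moves {5, 6, 7}:
k:     0  1  2  3  4  5  6  7  8  9
g(k):  0  0  0  0  0  1  1  1  1  1
So g(9) = 1.
Build the Grundy sequence for pile B with g(k) = mex{g(k−s) : s ∈ {2, 4, 5, 7}, s ≤ k}:
k:     0  1  2  3  4  5  6  7  8
g(k):  0  0  1  1  2  2  3  3  4
So g(8) = 4.
By the Sprague-Grundy theorem, the Grundy value of a sum of independent games is the XOR of the component values.
Combined value = 1 XOR 4 = 5.

5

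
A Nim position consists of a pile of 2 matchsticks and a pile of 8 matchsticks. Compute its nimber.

10

In binary:
  0010  (2)
  1000  (8)
  ----
  1010  (10)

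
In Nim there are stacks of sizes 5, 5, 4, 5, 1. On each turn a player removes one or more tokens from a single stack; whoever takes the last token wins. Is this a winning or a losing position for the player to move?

Losing position

Compute the nim-sum pairwise:
5 ⊕ 5 = 0
0 ⊕ 4 = 4
4 ⊕ 5 = 1
1 ⊕ 1 = 0
The nim-sum is 0, so this is a P-position: the player to move is in a losing position under optimal play.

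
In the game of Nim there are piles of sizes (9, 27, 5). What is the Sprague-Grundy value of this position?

Compute the nim-sum pairwise:
9 ^ 27 = 18
18 ^ 5 = 23

23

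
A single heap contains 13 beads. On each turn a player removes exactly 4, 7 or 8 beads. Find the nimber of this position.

0

Grundy values for subtraction set {4, 7, 8}:
g(0) = mex{} = 0
g(1) = mex{} = 0
g(2) = mex{} = 0
g(3) = mex{} = 0
g(4) = mex{0} = 1
g(5) = mex{0} = 1
g(6) = mex{0} = 1
g(7) = mex{0} = 1
g(8) = mex{0,1} = 2
g(9) = mex{0,1} = 2
g(10) = mex{0,1} = 2
g(11) = mex{0,1} = 2
g(12) = mex{1,2} = 0
g(13) = mex{1,2} = 0
So g(13) = 0.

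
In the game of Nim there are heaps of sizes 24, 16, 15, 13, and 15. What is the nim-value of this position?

5

In binary:
  11000  (24)
  10000  (16)
  01111  (15)
  01101  (13)
  01111  (15)
  -----
  00101  (5)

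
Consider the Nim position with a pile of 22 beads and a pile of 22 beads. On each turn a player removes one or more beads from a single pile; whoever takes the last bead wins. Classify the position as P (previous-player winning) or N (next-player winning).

P-position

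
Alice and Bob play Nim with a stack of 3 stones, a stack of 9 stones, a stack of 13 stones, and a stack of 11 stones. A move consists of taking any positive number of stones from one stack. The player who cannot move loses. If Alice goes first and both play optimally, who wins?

Alice wins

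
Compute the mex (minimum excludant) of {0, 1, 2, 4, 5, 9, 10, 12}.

3

The values 0, 1, 2 are all present; 3 is the first non-negative integer missing from the set.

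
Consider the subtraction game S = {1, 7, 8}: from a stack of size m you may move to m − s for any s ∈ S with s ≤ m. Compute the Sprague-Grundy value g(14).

2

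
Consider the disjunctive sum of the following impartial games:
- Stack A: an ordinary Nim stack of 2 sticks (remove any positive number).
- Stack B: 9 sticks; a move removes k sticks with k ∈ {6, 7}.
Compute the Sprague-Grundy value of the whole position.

3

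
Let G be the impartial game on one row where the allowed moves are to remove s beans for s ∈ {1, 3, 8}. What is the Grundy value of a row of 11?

0

Build the Grundy sequence with g(k) = mex{g(k−s) : s ∈ {1, 3, 8}, s ≤ k}:
k:     0  1  2  3  4  5  6  7  8  9 10 11
g(k):  0  1  0  1  0  1  0  1  2  3  2  0
So g(11) = 0.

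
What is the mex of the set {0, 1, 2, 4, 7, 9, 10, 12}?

3

The values 0, 1, 2 are all present; 3 is the first non-negative integer missing from the set.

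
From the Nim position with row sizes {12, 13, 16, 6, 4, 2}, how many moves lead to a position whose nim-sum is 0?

In binary:
  01100  (12)
  01101  (13)
  10000  (16)
  00110  (6)
  00100  (4)
  00010  (2)
  -----
  10001  (17)
The overall nim-sum is X = 17. A row of size p has a winning move iff p XOR X < p (reduce it to p XOR X).
  12: 12 XOR 17 = 29 ≥ 12 — no move.
  13: 13 XOR 17 = 28 ≥ 13 — no move.
  16: 16 XOR 17 = 1 < 16 — winning move (to 1).
  6: 6 XOR 17 = 23 ≥ 6 — no move.
  4: 4 XOR 17 = 21 ≥ 4 — no move.
  2: 2 XOR 17 = 19 ≥ 2 — no move.
That gives 1 winning move.

1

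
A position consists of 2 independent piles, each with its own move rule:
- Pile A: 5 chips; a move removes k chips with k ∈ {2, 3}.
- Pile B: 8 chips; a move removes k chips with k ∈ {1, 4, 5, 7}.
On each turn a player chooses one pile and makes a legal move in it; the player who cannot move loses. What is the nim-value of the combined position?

Build the Grundy sequence for pile A with g(k) = mex{g(k−s) : s ∈ {2, 3}, s ≤ k}:
k:     0  1  2  3  4  5
g(k):  0  0  1  1  2  0
So g(5) = 0.
For pile B, compute g(0), g(1), … with moves {1, 4, 5, 7}:
g(0) = mex{} = 0
g(1) = mex{0} = 1
g(2) = mex{1} = 0
g(3) = mex{0} = 1
g(4) = mex{0,1} = 2
g(5) = mex{0,1,2} = 3
g(6) = mex{0,1,3} = 2
g(7) = mex{0,1,2} = 3
g(8) = mex{1,2,3} = 0
So g(8) = 0.
By the Sprague-Grundy theorem, the Grundy value of a sum of independent games is the XOR of the component values.
Combined value = 0 ⊕ 0 = 0.

0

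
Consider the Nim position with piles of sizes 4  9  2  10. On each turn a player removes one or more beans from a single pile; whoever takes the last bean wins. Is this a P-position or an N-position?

Nim-sum: 4 XOR 9 XOR 2 XOR 10 = 5.
The nim-sum is 5 ≠ 0, so this is an N-position: the player to move can win.

N-position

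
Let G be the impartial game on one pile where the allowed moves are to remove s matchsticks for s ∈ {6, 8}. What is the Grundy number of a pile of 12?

2

Grundy values for subtraction set {6, 8}:
g(0) = mex{} = 0
g(1) = mex{} = 0
g(2) = mex{} = 0
g(3) = mex{} = 0
g(4) = mex{} = 0
g(5) = mex{} = 0
g(6) = mex{0} = 1
g(7) = mex{0} = 1
g(8) = mex{0} = 1
g(9) = mex{0} = 1
g(10) = mex{0} = 1
g(11) = mex{0} = 1
g(12) = mex{0,1} = 2
So g(12) = 2.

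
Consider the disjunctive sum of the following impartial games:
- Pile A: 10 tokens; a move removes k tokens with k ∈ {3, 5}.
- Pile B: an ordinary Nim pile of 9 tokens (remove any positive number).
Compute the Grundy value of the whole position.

9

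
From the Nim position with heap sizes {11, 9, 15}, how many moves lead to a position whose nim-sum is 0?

3

Compute the nim-sum pairwise:
11 XOR 9 = 2
2 XOR 15 = 13
The overall nim-sum is X = 13. A heap of size p has a winning move iff p XOR X < p (reduce it to p XOR X).
  11: 11 XOR 13 = 6 < 11 — winning move (to 6).
  9: 9 XOR 13 = 4 < 9 — winning move (to 4).
  15: 15 XOR 13 = 2 < 15 — winning move (to 2).
That gives 3 winning moves.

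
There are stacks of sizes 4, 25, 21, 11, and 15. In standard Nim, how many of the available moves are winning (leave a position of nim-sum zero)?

Compute the nim-sum pairwise:
4 ^ 25 = 29
29 ^ 21 = 8
8 ^ 11 = 3
3 ^ 15 = 12
The overall nim-sum is X = 12. A stack of size p has a winning move iff p XOR X < p (reduce it to p XOR X).
  4: 4 XOR 12 = 8 ≥ 4 — no move.
  25: 25 XOR 12 = 21 < 25 — winning move (to 21).
  21: 21 XOR 12 = 25 ≥ 21 — no move.
  11: 11 XOR 12 = 7 < 11 — winning move (to 7).
  15: 15 XOR 12 = 3 < 15 — winning move (to 3).
That gives 3 winning moves.

3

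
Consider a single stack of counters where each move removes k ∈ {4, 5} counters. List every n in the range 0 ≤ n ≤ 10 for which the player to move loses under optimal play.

Grundy values for subtraction set {4, 5}:
g(0) = mex{} = 0
g(1) = mex{} = 0
g(2) = mex{} = 0
g(3) = mex{} = 0
g(4) = mex{0} = 1
g(5) = mex{0} = 1
g(6) = mex{0} = 1
g(7) = mex{0} = 1
g(8) = mex{0,1} = 2
g(9) = mex{1} = 0
g(10) = mex{1} = 0
The P-positions (g = 0) in 0..10 are 0, 1, 2, 3, 9, 10.

0, 1, 2, 3, 9, 10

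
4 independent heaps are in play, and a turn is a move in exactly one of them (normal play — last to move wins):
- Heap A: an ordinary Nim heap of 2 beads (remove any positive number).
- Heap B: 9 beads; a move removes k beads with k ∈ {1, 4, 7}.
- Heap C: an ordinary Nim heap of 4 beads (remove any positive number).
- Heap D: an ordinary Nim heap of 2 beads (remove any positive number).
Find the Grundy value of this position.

Heap A is a plain Nim heap of size 2, so its Grundy value is 2.
Grundy values for heap B (subtraction set {1, 4, 7}):
k:     0  1  2  3  4  5  6  7  8  9
g(k):  0  1  0  1  2  0  1  2  0  1
So g(9) = 1.
Heap C is a plain Nim heap of size 4, so its Grundy value is 4.
Heap D is a plain Nim heap of size 2, so its Grundy value is 2.
The value of a disjunctive sum is the nim-sum of the parts.
Combined value = 2 ⊕ 1 ⊕ 4 ⊕ 2 = 5.

5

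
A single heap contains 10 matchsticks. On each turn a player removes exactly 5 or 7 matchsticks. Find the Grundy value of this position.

2

Build the Grundy sequence with g(k) = mex{g(k−s) : s ∈ {5, 7}, s ≤ k}:
g(0) = mex{} = 0
g(1) = mex{} = 0
g(2) = mex{} = 0
g(3) = mex{} = 0
g(4) = mex{} = 0
g(5) = mex{0} = 1
g(6) = mex{0} = 1
g(7) = mex{0} = 1
g(8) = mex{0} = 1
g(9) = mex{0} = 1
g(10) = mex{0,1} = 2
So g(10) = 2.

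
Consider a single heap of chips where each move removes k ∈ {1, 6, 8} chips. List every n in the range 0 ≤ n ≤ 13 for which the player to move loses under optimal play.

0, 2, 4, 7, 9, 11

Build the Grundy sequence with g(k) = mex{g(k−s) : s ∈ {1, 6, 8}, s ≤ k}:
g(0) = mex{} = 0
g(1) = mex{0} = 1
g(2) = mex{1} = 0
g(3) = mex{0} = 1
g(4) = mex{1} = 0
g(5) = mex{0} = 1
g(6) = mex{0,1} = 2
g(7) = mex{1,2} = 0
g(8) = mex{0} = 1
g(9) = mex{1} = 0
g(10) = mex{0} = 1
g(11) = mex{1} = 0
g(12) = mex{0,2} = 1
g(13) = mex{0,1} = 2
The P-positions (g = 0) in 0..13 are 0, 2, 4, 7, 9, 11.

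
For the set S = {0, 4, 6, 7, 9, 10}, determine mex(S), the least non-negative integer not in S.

0 is in the set but 1 is not, so the mex is 1.

1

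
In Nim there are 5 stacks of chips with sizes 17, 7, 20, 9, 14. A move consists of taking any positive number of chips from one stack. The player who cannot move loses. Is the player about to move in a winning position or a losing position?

Winning position

Nim-sum: 17 ^ 7 ^ 20 ^ 9 ^ 14 = 5.
The nim-sum is 5 ≠ 0, so this is an N-position: the player to move can win.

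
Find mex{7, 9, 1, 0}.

The values 0, 1 are all present; 2 is the first non-negative integer missing from the set.

2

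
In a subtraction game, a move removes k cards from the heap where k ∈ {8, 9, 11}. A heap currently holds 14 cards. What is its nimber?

1

Compute g(0), g(1), … for moves {8, 9, 11}:
g(0) = mex{} = 0
g(1) = mex{} = 0
g(2) = mex{} = 0
g(3) = mex{} = 0
g(4) = mex{} = 0
g(5) = mex{} = 0
g(6) = mex{} = 0
g(7) = mex{} = 0
g(8) = mex{0} = 1
g(9) = mex{0} = 1
g(10) = mex{0} = 1
g(11) = mex{0} = 1
g(12) = mex{0} = 1
g(13) = mex{0} = 1
g(14) = mex{0} = 1
So g(14) = 1.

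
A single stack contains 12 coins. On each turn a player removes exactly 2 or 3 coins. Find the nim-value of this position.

1

Grundy values for subtraction set {2, 3}:
k:     0  1  2  3  4  5  6  7  8  9 10 11 12
g(k):  0  0  1  1  2  0  0  1  1  2  0  0  1
So g(12) = 1.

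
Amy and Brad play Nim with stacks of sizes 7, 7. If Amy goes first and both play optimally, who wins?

Brad wins

Nim-sum: 7 ^ 7 = 0.
The nim-sum is 0, so this is a P-position: the player to move is in a losing position under optimal play; Amy is about to move from it and so loses — Brad wins.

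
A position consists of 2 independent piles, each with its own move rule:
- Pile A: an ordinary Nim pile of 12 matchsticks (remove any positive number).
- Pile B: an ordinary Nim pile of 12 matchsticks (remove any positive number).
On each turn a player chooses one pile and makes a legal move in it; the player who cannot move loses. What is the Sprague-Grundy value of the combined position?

Pile A is a plain Nim pile of size 12, so its Grundy value is 12.
Pile B is a plain Nim pile of size 12, so its Grundy value is 12.
By the Sprague-Grundy theorem, the Grundy value of a sum of independent games is the XOR of the component values.
Combined value = 12 ⊕ 12 = 0.

0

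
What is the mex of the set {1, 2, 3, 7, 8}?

0 is not in the set, so the mex is 0.

0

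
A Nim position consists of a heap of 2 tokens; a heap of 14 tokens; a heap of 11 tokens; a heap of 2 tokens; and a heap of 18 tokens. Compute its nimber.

In binary:
  00010  (2)
  01110  (14)
  01011  (11)
  00010  (2)
  10010  (18)
  -----
  10111  (23)

23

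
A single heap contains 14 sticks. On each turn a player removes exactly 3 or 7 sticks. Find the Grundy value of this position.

1

Grundy values for subtraction set {3, 7}:
g(0) = mex{} = 0
g(1) = mex{} = 0
g(2) = mex{} = 0
g(3) = mex{0} = 1
g(4) = mex{0} = 1
g(5) = mex{0} = 1
g(6) = mex{1} = 0
g(7) = mex{0,1} = 2
g(8) = mex{0,1} = 2
g(9) = mex{0} = 1
g(10) = mex{1,2} = 0
g(11) = mex{1,2} = 0
g(12) = mex{1} = 0
g(13) = mex{0} = 1
g(14) = mex{0,2} = 1
So g(14) = 1.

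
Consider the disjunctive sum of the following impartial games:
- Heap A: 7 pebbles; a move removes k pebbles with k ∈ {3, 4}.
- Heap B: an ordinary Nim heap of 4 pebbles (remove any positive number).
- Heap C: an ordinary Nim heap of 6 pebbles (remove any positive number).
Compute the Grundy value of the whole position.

2

Build the Grundy sequence for heap A with g(k) = mex{g(k−s) : s ∈ {3, 4}, s ≤ k}:
g(0) = mex{} = 0
g(1) = mex{} = 0
g(2) = mex{} = 0
g(3) = mex{0} = 1
g(4) = mex{0} = 1
g(5) = mex{0} = 1
g(6) = mex{0,1} = 2
g(7) = mex{1} = 0
So g(7) = 0.
Heap B is a plain Nim heap of size 4, so its Grundy value is 4.
Heap C is a plain Nim heap of size 6, so its Grundy value is 6.
The value of a disjunctive sum is the nim-sum of the parts.
Combined value = 0 ⊕ 4 ⊕ 6 = 2.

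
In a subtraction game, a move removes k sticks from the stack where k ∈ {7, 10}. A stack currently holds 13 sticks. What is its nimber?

1

Build the Grundy sequence with g(k) = mex{g(k−s) : s ∈ {7, 10}, s ≤ k}:
k:     0  1  2  3  4  5  6  7  8  9 10 11 12 13
g(k):  0  0  0  0  0  0  0  1  1  1  1  1  1  1
So g(13) = 1.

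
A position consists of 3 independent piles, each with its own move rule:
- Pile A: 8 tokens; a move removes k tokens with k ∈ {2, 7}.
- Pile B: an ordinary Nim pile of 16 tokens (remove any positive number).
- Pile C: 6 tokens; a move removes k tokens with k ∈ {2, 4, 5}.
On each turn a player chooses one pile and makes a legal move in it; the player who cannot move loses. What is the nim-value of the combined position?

Grundy values for pile A (subtraction set {2, 7}):
k:     0  1  2  3  4  5  6  7  8
g(k):  0  0  1  1  0  0  1  1  2
So g(8) = 2.
Pile B is a plain Nim pile of size 16, so its Grundy value is 16.
Grundy values for pile C (subtraction set {2, 4, 5}):
g(0) = mex{} = 0
g(1) = mex{} = 0
g(2) = mex{0} = 1
g(3) = mex{0} = 1
g(4) = mex{0,1} = 2
g(5) = mex{0,1} = 2
g(6) = mex{0,1,2} = 3
So g(6) = 3.
The value of a disjunctive sum is the nim-sum of the parts.
Combined value = 2 XOR 16 XOR 3 = 17.

17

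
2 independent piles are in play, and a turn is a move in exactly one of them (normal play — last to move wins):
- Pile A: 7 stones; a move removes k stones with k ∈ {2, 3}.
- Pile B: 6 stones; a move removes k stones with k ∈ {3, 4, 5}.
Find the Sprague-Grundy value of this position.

For pile A, compute g(0), g(1), … with moves {2, 3}:
k:     0  1  2  3  4  5  6  7
g(k):  0  0  1  1  2  0  0  1
So g(7) = 1.
Grundy values for pile B (subtraction set {3, 4, 5}):
g(0) = mex{} = 0
g(1) = mex{} = 0
g(2) = mex{} = 0
g(3) = mex{0} = 1
g(4) = mex{0} = 1
g(5) = mex{0} = 1
g(6) = mex{0,1} = 2
So g(6) = 2.
The value of a disjunctive sum is the nim-sum of the parts.
Combined value = 1 ⊕ 2 = 3.

3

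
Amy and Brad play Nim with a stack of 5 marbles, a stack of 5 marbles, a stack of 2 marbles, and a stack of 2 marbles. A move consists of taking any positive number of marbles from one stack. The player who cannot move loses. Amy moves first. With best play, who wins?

Brad wins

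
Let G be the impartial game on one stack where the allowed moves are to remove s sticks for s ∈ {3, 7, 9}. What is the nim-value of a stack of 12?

0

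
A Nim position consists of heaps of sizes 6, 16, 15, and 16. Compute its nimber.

9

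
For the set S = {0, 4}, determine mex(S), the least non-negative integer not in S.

1

0 is in the set but 1 is not, so the mex is 1.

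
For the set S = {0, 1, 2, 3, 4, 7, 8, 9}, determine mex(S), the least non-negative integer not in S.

5

The values 0, 1, 2, 3, 4 are all present; 5 is the first non-negative integer missing from the set.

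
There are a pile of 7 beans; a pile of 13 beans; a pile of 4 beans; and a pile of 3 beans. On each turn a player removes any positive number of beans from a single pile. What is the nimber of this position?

13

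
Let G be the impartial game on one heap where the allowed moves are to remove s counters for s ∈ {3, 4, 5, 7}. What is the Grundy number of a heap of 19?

Build the Grundy sequence with g(k) = mex{g(k−s) : s ∈ {3, 4, 5, 7}, s ≤ k}:
k:     0  1  2  3  4  5  6  7  8  9 10 11 12 13 14 15 16 17 18 19
g(k):  0  0  0  1  1  1  2  2  2  3  0  0  0  1  1  1  2  2  2  3
So g(19) = 3.

3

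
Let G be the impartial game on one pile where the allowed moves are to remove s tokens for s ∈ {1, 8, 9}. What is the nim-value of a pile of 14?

Grundy values for subtraction set {1, 8, 9}:
g(0) = mex{} = 0
g(1) = mex{0} = 1
g(2) = mex{1} = 0
g(3) = mex{0} = 1
g(4) = mex{1} = 0
g(5) = mex{0} = 1
g(6) = mex{1} = 0
g(7) = mex{0} = 1
g(8) = mex{0,1} = 2
g(9) = mex{0,1,2} = 3
g(10) = mex{0,1,3} = 2
g(11) = mex{0,1,2} = 3
g(12) = mex{0,1,3} = 2
g(13) = mex{0,1,2} = 3
g(14) = mex{0,1,3} = 2
So g(14) = 2.

2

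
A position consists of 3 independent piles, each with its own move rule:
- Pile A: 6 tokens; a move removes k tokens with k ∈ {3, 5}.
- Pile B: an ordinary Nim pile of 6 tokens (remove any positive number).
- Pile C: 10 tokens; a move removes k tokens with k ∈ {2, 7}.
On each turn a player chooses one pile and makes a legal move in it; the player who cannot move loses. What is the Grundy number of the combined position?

Build the Grundy sequence for pile A with g(k) = mex{g(k−s) : s ∈ {3, 5}, s ≤ k}:
g(0) = mex{} = 0
g(1) = mex{} = 0
g(2) = mex{} = 0
g(3) = mex{0} = 1
g(4) = mex{0} = 1
g(5) = mex{0} = 1
g(6) = mex{0,1} = 2
So g(6) = 2.
Pile B is a plain Nim pile of size 6, so its Grundy value is 6.
For pile C, compute g(0), g(1), … with moves {2, 7}:
k:     0  1  2  3  4  5  6  7  8  9 10
g(k):  0  0  1  1  0  0  1  1  2  0  0
So g(10) = 0.
The value of a disjunctive sum is the nim-sum of the parts.
Combined value = 2 ⊕ 6 ⊕ 0 = 4.

4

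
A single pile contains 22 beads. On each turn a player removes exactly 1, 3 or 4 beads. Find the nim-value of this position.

1

Grundy values for subtraction set {1, 3, 4}:
k:     0  1  2  3  4  5  6  7  8  9 10 11 12 13 14 15 16 17 18 19 20 21 22
g(k):  0  1  0  1  2  3  2  0  1  0  1  2  3  2  0  1  0  1  2  3  2  0  1
So g(22) = 1.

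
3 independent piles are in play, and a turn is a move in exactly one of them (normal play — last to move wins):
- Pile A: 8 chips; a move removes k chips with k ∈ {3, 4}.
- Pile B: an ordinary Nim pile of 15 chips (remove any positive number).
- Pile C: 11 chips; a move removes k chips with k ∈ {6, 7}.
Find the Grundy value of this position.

14

Build the Grundy sequence for pile A with g(k) = mex{g(k−s) : s ∈ {3, 4}, s ≤ k}:
k:     0  1  2  3  4  5  6  7  8
g(k):  0  0  0  1  1  1  2  0  0
So g(8) = 0.
Pile B is a plain Nim pile of size 15, so its Grundy value is 15.
Grundy values for pile C (subtraction set {6, 7}):
k:     0  1  2  3  4  5  6  7  8  9 10 11
g(k):  0  0  0  0  0  0  1  1  1  1  1  1
So g(11) = 1.
By the Sprague-Grundy theorem, the Grundy value of a sum of independent games is the XOR of the component values.
Combined value = 0 ⊕ 15 ⊕ 1 = 14.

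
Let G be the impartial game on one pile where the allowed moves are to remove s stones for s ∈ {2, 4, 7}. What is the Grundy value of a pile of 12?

Compute g(0), g(1), … for moves {2, 4, 7}:
k:     0  1  2  3  4  5  6  7  8  9 10 11 12
g(k):  0  0  1  1  2  2  0  3  1  0  2  1  0
So g(12) = 0.

0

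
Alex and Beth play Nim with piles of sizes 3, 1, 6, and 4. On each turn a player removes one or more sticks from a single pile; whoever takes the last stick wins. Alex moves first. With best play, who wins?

Beth wins

Write each in binary and XOR column by column:
  011  (3)
  001  (1)
  110  (6)
  100  (4)
  ---
  000  (0)
The nim-sum is 0, so this is a P-position: the player to move is in a losing position under optimal play; Alex is about to move from it and so loses — Beth wins.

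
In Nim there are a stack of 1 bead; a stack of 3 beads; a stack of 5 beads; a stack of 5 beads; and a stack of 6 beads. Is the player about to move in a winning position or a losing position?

Nim-sum: 1 XOR 3 XOR 5 XOR 5 XOR 6 = 4.
The nim-sum is 4 ≠ 0, so this is an N-position: the player to move can win.

Winning position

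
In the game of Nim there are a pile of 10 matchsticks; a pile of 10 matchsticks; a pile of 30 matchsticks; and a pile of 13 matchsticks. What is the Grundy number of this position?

19

Compute the nim-sum pairwise:
10 ^ 10 = 0
0 ^ 30 = 30
30 ^ 13 = 19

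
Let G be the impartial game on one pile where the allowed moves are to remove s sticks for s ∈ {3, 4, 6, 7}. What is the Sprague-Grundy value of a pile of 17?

2

Compute g(0), g(1), … for moves {3, 4, 6, 7}:
k:     0  1  2  3  4  5  6  7  8  9 10 11 12 13 14 15 16 17
g(k):  0  0  0  1  1  1  2  2  2  3  0  0  0  1  1  1  2  2
So g(17) = 2.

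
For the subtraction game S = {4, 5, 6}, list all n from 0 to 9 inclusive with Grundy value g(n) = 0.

Compute g(0), g(1), … for moves {4, 5, 6}:
g(0) = mex{} = 0
g(1) = mex{} = 0
g(2) = mex{} = 0
g(3) = mex{} = 0
g(4) = mex{0} = 1
g(5) = mex{0} = 1
g(6) = mex{0} = 1
g(7) = mex{0} = 1
g(8) = mex{0,1} = 2
g(9) = mex{0,1} = 2
The P-positions (g = 0) in 0..9 are 0, 1, 2, 3.

0, 1, 2, 3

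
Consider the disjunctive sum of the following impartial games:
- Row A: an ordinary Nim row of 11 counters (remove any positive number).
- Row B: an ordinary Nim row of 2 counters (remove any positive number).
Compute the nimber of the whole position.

Row A is a plain Nim row of size 11, so its Grundy value is 11.
Row B is a plain Nim row of size 2, so its Grundy value is 2.
By the Sprague-Grundy theorem, the Grundy value of a sum of independent games is the XOR of the component values.
Combined value = 11 ⊕ 2 = 9.

9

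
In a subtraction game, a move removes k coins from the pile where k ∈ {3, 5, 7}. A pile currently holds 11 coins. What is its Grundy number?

Grundy values for subtraction set {3, 5, 7}:
g(0) = mex{} = 0
g(1) = mex{} = 0
g(2) = mex{} = 0
g(3) = mex{0} = 1
g(4) = mex{0} = 1
g(5) = mex{0} = 1
g(6) = mex{0,1} = 2
g(7) = mex{0,1} = 2
g(8) = mex{0,1} = 2
g(9) = mex{0,1,2} = 3
g(10) = mex{1,2} = 0
g(11) = mex{1,2} = 0
So g(11) = 0.

0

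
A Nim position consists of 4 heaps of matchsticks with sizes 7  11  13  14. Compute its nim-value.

Compute the nim-sum pairwise:
7 ^ 11 = 12
12 ^ 13 = 1
1 ^ 14 = 15

15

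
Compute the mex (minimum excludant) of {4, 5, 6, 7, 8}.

0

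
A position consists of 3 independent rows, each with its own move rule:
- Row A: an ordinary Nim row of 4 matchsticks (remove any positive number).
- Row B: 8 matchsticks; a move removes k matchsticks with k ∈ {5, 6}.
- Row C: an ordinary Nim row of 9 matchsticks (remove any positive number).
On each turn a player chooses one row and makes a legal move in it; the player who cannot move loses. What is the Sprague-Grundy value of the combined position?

Row A is a plain Nim row of size 4, so its Grundy value is 4.
For row B, compute g(0), g(1), … with moves {5, 6}:
g(0) = mex{} = 0
g(1) = mex{} = 0
g(2) = mex{} = 0
g(3) = mex{} = 0
g(4) = mex{} = 0
g(5) = mex{0} = 1
g(6) = mex{0} = 1
g(7) = mex{0} = 1
g(8) = mex{0} = 1
So g(8) = 1.
Row C is a plain Nim row of size 9, so its Grundy value is 9.
The value of a disjunctive sum is the nim-sum of the parts.
Combined value = 4 ⊕ 1 ⊕ 9 = 12.

12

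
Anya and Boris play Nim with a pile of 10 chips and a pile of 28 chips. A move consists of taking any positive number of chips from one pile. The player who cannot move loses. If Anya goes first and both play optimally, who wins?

Anya wins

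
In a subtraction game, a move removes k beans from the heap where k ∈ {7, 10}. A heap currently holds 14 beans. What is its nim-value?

2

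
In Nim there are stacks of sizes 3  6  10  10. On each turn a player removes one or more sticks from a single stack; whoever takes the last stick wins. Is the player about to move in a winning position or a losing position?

Compute the nim-sum pairwise:
3 ⊕ 6 = 5
5 ⊕ 10 = 15
15 ⊕ 10 = 5
The nim-sum is 5 ≠ 0, so this is an N-position: the player to move can win.

Winning position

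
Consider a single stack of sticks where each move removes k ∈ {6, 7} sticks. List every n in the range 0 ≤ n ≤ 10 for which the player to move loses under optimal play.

Build the Grundy sequence with g(k) = mex{g(k−s) : s ∈ {6, 7}, s ≤ k}:
k:     0  1  2  3  4  5  6  7  8  9 10
g(k):  0  0  0  0  0  0  1  1  1  1  1
The P-positions (g = 0) in 0..10 are 0, 1, 2, 3, 4, 5.

0, 1, 2, 3, 4, 5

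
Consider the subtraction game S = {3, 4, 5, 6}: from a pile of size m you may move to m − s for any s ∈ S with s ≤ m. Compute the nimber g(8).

Grundy values for subtraction set {3, 4, 5, 6}:
k:     0  1  2  3  4  5  6  7  8
g(k):  0  0  0  1  1  1  2  2  2
So g(8) = 2.

2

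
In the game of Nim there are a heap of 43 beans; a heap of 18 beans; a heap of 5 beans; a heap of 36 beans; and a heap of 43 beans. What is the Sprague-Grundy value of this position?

Nim-sum: 43 XOR 18 XOR 5 XOR 36 XOR 43 = 51.

51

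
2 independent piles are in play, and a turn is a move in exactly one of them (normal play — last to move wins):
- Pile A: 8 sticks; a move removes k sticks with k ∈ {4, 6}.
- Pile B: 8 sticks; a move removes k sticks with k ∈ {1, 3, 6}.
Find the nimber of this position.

0

Build the Grundy sequence for pile A with g(k) = mex{g(k−s) : s ∈ {4, 6}, s ≤ k}:
k:     0  1  2  3  4  5  6  7  8
g(k):  0  0  0  0  1  1  1  1  2
So g(8) = 2.
Grundy values for pile B (subtraction set {1, 3, 6}):
g(0) = mex{} = 0
g(1) = mex{0} = 1
g(2) = mex{1} = 0
g(3) = mex{0} = 1
g(4) = mex{1} = 0
g(5) = mex{0} = 1
g(6) = mex{0,1} = 2
g(7) = mex{0,1,2} = 3
g(8) = mex{0,1,3} = 2
So g(8) = 2.
The value of a disjunctive sum is the nim-sum of the parts.
Combined value = 2 XOR 2 = 0.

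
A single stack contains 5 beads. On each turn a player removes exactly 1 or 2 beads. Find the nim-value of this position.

2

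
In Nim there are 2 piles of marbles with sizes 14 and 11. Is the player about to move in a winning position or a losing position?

Write each in binary and XOR column by column:
  1110  (14)
  1011  (11)
  ----
  0101  (5)
The nim-sum is 5 ≠ 0, so this is an N-position: the player to move can win.

Winning position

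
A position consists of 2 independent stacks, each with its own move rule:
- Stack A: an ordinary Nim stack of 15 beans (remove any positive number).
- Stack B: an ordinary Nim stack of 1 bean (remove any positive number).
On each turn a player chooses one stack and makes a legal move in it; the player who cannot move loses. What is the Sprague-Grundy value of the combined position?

Stack A is a plain Nim stack of size 15, so its Grundy value is 15.
Stack B is a plain Nim stack of size 1, so its Grundy value is 1.
By the Sprague-Grundy theorem, the Grundy value of a sum of independent games is the XOR of the component values.
Combined value = 15 ⊕ 1 = 14.

14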